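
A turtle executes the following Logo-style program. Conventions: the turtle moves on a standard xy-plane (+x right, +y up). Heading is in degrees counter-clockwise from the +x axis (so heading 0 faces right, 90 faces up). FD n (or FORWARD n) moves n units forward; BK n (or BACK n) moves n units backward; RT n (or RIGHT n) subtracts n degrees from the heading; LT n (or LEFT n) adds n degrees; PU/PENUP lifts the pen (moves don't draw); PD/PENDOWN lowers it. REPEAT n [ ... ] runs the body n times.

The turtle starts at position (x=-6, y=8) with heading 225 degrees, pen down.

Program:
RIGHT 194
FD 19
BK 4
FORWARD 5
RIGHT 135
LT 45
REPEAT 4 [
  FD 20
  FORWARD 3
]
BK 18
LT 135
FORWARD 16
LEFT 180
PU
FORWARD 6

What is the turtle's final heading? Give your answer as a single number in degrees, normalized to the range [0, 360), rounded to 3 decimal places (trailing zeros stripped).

Answer: 256

Derivation:
Executing turtle program step by step:
Start: pos=(-6,8), heading=225, pen down
RT 194: heading 225 -> 31
FD 19: (-6,8) -> (10.286,17.786) [heading=31, draw]
BK 4: (10.286,17.786) -> (6.858,15.726) [heading=31, draw]
FD 5: (6.858,15.726) -> (11.143,18.301) [heading=31, draw]
RT 135: heading 31 -> 256
LT 45: heading 256 -> 301
REPEAT 4 [
  -- iteration 1/4 --
  FD 20: (11.143,18.301) -> (21.444,1.157) [heading=301, draw]
  FD 3: (21.444,1.157) -> (22.989,-1.414) [heading=301, draw]
  -- iteration 2/4 --
  FD 20: (22.989,-1.414) -> (33.29,-18.557) [heading=301, draw]
  FD 3: (33.29,-18.557) -> (34.835,-21.129) [heading=301, draw]
  -- iteration 3/4 --
  FD 20: (34.835,-21.129) -> (45.136,-38.272) [heading=301, draw]
  FD 3: (45.136,-38.272) -> (46.681,-40.844) [heading=301, draw]
  -- iteration 4/4 --
  FD 20: (46.681,-40.844) -> (56.982,-57.987) [heading=301, draw]
  FD 3: (56.982,-57.987) -> (58.527,-60.559) [heading=301, draw]
]
BK 18: (58.527,-60.559) -> (49.256,-45.13) [heading=301, draw]
LT 135: heading 301 -> 76
FD 16: (49.256,-45.13) -> (53.127,-29.605) [heading=76, draw]
LT 180: heading 76 -> 256
PU: pen up
FD 6: (53.127,-29.605) -> (51.675,-35.427) [heading=256, move]
Final: pos=(51.675,-35.427), heading=256, 13 segment(s) drawn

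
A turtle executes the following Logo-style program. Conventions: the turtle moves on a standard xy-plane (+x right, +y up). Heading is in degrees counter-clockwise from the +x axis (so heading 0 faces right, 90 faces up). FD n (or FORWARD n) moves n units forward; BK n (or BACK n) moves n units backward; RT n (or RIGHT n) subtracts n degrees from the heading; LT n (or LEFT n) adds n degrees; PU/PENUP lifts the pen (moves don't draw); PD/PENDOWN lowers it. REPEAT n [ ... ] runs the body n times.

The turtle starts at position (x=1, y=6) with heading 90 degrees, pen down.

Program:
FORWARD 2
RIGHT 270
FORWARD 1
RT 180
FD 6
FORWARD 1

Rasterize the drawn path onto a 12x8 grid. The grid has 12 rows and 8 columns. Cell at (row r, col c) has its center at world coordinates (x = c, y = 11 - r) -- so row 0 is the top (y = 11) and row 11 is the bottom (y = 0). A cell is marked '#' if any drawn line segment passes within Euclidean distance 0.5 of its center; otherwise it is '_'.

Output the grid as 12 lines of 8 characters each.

Segment 0: (1,6) -> (1,8)
Segment 1: (1,8) -> (0,8)
Segment 2: (0,8) -> (6,8)
Segment 3: (6,8) -> (7,8)

Answer: ________
________
________
########
_#______
_#______
________
________
________
________
________
________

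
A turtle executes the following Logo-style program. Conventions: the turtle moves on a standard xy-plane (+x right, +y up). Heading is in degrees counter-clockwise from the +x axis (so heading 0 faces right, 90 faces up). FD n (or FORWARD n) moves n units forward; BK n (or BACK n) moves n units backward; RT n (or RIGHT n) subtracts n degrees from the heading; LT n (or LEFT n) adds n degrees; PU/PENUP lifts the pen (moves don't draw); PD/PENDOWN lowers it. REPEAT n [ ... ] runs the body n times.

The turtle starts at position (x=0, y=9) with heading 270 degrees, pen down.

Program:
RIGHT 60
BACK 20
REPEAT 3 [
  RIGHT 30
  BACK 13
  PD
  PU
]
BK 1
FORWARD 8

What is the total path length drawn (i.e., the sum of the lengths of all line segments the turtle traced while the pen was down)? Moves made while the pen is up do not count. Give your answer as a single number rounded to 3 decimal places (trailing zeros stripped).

Executing turtle program step by step:
Start: pos=(0,9), heading=270, pen down
RT 60: heading 270 -> 210
BK 20: (0,9) -> (17.321,19) [heading=210, draw]
REPEAT 3 [
  -- iteration 1/3 --
  RT 30: heading 210 -> 180
  BK 13: (17.321,19) -> (30.321,19) [heading=180, draw]
  PD: pen down
  PU: pen up
  -- iteration 2/3 --
  RT 30: heading 180 -> 150
  BK 13: (30.321,19) -> (41.579,12.5) [heading=150, move]
  PD: pen down
  PU: pen up
  -- iteration 3/3 --
  RT 30: heading 150 -> 120
  BK 13: (41.579,12.5) -> (48.079,1.242) [heading=120, move]
  PD: pen down
  PU: pen up
]
BK 1: (48.079,1.242) -> (48.579,0.376) [heading=120, move]
FD 8: (48.579,0.376) -> (44.579,7.304) [heading=120, move]
Final: pos=(44.579,7.304), heading=120, 2 segment(s) drawn

Segment lengths:
  seg 1: (0,9) -> (17.321,19), length = 20
  seg 2: (17.321,19) -> (30.321,19), length = 13
Total = 33

Answer: 33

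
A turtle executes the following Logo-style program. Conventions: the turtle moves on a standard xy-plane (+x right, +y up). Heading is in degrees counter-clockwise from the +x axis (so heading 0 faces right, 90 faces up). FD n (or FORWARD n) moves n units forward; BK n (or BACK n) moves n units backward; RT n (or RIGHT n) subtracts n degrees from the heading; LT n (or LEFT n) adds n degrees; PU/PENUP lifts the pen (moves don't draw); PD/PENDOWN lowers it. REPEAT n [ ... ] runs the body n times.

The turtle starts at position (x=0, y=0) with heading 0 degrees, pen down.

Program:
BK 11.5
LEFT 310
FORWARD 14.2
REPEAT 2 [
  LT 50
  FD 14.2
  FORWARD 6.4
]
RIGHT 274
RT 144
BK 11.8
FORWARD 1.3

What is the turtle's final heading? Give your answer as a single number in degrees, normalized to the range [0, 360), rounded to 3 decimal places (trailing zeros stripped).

Answer: 352

Derivation:
Executing turtle program step by step:
Start: pos=(0,0), heading=0, pen down
BK 11.5: (0,0) -> (-11.5,0) [heading=0, draw]
LT 310: heading 0 -> 310
FD 14.2: (-11.5,0) -> (-2.372,-10.878) [heading=310, draw]
REPEAT 2 [
  -- iteration 1/2 --
  LT 50: heading 310 -> 0
  FD 14.2: (-2.372,-10.878) -> (11.828,-10.878) [heading=0, draw]
  FD 6.4: (11.828,-10.878) -> (18.228,-10.878) [heading=0, draw]
  -- iteration 2/2 --
  LT 50: heading 0 -> 50
  FD 14.2: (18.228,-10.878) -> (27.355,0) [heading=50, draw]
  FD 6.4: (27.355,0) -> (31.469,4.903) [heading=50, draw]
]
RT 274: heading 50 -> 136
RT 144: heading 136 -> 352
BK 11.8: (31.469,4.903) -> (19.784,6.545) [heading=352, draw]
FD 1.3: (19.784,6.545) -> (21.071,6.364) [heading=352, draw]
Final: pos=(21.071,6.364), heading=352, 8 segment(s) drawn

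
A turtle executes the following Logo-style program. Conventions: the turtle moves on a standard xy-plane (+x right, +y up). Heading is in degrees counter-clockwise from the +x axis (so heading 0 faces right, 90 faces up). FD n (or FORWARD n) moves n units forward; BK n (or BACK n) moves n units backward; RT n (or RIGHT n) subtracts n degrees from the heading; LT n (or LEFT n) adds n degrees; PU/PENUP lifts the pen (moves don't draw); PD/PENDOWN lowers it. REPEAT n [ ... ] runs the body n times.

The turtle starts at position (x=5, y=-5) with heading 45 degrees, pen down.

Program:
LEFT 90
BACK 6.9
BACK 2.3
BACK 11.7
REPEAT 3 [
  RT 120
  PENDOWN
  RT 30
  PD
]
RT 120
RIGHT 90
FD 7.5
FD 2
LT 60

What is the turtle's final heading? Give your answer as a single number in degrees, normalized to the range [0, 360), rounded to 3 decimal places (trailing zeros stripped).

Answer: 255

Derivation:
Executing turtle program step by step:
Start: pos=(5,-5), heading=45, pen down
LT 90: heading 45 -> 135
BK 6.9: (5,-5) -> (9.879,-9.879) [heading=135, draw]
BK 2.3: (9.879,-9.879) -> (11.505,-11.505) [heading=135, draw]
BK 11.7: (11.505,-11.505) -> (19.779,-19.779) [heading=135, draw]
REPEAT 3 [
  -- iteration 1/3 --
  RT 120: heading 135 -> 15
  PD: pen down
  RT 30: heading 15 -> 345
  PD: pen down
  -- iteration 2/3 --
  RT 120: heading 345 -> 225
  PD: pen down
  RT 30: heading 225 -> 195
  PD: pen down
  -- iteration 3/3 --
  RT 120: heading 195 -> 75
  PD: pen down
  RT 30: heading 75 -> 45
  PD: pen down
]
RT 120: heading 45 -> 285
RT 90: heading 285 -> 195
FD 7.5: (19.779,-19.779) -> (12.534,-21.72) [heading=195, draw]
FD 2: (12.534,-21.72) -> (10.602,-22.237) [heading=195, draw]
LT 60: heading 195 -> 255
Final: pos=(10.602,-22.237), heading=255, 5 segment(s) drawn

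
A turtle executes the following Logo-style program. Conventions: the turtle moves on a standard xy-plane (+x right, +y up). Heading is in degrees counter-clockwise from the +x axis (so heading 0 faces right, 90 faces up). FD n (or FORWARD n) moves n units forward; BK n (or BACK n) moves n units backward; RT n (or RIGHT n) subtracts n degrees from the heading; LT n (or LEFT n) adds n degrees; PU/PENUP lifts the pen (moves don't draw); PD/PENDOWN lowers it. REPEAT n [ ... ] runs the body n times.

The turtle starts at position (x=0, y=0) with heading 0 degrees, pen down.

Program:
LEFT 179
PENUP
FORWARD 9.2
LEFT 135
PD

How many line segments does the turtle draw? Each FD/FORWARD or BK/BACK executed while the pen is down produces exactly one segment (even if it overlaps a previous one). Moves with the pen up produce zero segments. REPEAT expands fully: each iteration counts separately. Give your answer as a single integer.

Executing turtle program step by step:
Start: pos=(0,0), heading=0, pen down
LT 179: heading 0 -> 179
PU: pen up
FD 9.2: (0,0) -> (-9.199,0.161) [heading=179, move]
LT 135: heading 179 -> 314
PD: pen down
Final: pos=(-9.199,0.161), heading=314, 0 segment(s) drawn
Segments drawn: 0

Answer: 0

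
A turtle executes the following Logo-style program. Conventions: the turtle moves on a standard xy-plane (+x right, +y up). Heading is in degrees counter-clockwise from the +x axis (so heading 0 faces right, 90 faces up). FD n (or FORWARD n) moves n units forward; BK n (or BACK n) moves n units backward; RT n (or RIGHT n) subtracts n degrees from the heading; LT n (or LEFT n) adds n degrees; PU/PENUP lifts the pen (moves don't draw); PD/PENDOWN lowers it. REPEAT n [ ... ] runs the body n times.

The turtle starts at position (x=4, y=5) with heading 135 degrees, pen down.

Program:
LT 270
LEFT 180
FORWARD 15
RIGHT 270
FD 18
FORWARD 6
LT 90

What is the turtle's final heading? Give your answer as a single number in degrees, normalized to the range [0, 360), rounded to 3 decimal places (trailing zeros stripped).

Executing turtle program step by step:
Start: pos=(4,5), heading=135, pen down
LT 270: heading 135 -> 45
LT 180: heading 45 -> 225
FD 15: (4,5) -> (-6.607,-5.607) [heading=225, draw]
RT 270: heading 225 -> 315
FD 18: (-6.607,-5.607) -> (6.121,-18.335) [heading=315, draw]
FD 6: (6.121,-18.335) -> (10.364,-22.577) [heading=315, draw]
LT 90: heading 315 -> 45
Final: pos=(10.364,-22.577), heading=45, 3 segment(s) drawn

Answer: 45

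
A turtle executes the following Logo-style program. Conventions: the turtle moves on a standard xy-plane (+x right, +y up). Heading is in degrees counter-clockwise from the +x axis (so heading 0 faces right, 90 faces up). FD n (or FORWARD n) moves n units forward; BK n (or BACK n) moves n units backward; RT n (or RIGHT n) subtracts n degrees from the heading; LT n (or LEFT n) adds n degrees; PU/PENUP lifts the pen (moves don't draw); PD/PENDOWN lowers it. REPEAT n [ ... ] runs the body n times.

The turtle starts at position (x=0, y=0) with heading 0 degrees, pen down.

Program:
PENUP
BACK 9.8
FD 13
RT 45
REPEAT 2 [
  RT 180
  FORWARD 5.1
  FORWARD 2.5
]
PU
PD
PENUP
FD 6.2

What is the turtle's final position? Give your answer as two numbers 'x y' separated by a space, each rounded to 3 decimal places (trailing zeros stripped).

Answer: 7.584 -4.384

Derivation:
Executing turtle program step by step:
Start: pos=(0,0), heading=0, pen down
PU: pen up
BK 9.8: (0,0) -> (-9.8,0) [heading=0, move]
FD 13: (-9.8,0) -> (3.2,0) [heading=0, move]
RT 45: heading 0 -> 315
REPEAT 2 [
  -- iteration 1/2 --
  RT 180: heading 315 -> 135
  FD 5.1: (3.2,0) -> (-0.406,3.606) [heading=135, move]
  FD 2.5: (-0.406,3.606) -> (-2.174,5.374) [heading=135, move]
  -- iteration 2/2 --
  RT 180: heading 135 -> 315
  FD 5.1: (-2.174,5.374) -> (1.432,1.768) [heading=315, move]
  FD 2.5: (1.432,1.768) -> (3.2,0) [heading=315, move]
]
PU: pen up
PD: pen down
PU: pen up
FD 6.2: (3.2,0) -> (7.584,-4.384) [heading=315, move]
Final: pos=(7.584,-4.384), heading=315, 0 segment(s) drawn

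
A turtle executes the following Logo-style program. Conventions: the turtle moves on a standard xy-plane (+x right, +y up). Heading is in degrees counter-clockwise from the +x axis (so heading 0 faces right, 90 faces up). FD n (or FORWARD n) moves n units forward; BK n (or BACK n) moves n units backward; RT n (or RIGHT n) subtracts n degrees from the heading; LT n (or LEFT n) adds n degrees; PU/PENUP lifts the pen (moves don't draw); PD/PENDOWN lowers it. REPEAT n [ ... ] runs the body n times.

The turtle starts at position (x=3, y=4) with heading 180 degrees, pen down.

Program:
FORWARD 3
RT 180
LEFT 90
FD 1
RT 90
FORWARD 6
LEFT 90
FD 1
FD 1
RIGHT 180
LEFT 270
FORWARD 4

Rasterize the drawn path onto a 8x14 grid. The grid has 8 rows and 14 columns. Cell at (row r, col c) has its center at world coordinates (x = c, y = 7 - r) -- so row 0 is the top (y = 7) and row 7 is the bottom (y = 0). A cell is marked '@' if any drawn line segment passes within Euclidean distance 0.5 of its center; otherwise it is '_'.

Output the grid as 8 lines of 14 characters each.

Answer: __@@@@@_______
______@_______
@@@@@@@_______
@@@@__________
______________
______________
______________
______________

Derivation:
Segment 0: (3,4) -> (0,4)
Segment 1: (0,4) -> (0,5)
Segment 2: (0,5) -> (6,5)
Segment 3: (6,5) -> (6,6)
Segment 4: (6,6) -> (6,7)
Segment 5: (6,7) -> (2,7)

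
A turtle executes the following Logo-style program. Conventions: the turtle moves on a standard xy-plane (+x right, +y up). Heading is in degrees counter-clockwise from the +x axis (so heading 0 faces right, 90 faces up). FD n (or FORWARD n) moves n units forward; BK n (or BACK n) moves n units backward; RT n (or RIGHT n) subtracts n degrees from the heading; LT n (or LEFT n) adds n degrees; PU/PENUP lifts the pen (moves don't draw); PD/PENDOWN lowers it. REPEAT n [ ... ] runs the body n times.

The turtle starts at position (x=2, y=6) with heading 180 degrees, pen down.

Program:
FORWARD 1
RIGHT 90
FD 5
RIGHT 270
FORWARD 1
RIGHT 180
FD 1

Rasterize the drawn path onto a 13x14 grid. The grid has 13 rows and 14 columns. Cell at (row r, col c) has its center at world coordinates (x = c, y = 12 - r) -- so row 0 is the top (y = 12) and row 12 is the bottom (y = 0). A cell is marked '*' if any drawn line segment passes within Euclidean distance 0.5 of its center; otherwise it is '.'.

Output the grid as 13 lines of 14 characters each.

Segment 0: (2,6) -> (1,6)
Segment 1: (1,6) -> (1,11)
Segment 2: (1,11) -> (0,11)
Segment 3: (0,11) -> (1,11)

Answer: ..............
**............
.*............
.*............
.*............
.*............
.**...........
..............
..............
..............
..............
..............
..............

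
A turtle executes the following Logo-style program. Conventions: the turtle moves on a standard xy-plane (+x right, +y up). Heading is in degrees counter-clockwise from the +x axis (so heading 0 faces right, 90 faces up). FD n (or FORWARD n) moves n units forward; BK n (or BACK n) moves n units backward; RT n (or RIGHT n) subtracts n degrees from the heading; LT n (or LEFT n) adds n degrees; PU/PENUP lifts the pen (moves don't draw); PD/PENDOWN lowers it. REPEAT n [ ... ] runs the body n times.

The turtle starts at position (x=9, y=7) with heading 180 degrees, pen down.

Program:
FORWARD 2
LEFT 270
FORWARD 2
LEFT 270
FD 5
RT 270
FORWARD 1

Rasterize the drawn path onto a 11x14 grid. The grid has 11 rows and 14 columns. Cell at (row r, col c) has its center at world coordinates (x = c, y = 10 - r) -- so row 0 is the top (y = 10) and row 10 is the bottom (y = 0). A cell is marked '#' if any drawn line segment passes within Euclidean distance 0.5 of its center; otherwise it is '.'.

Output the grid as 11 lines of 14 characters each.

Answer: ............#.
.......######.
.......#......
.......###....
..............
..............
..............
..............
..............
..............
..............

Derivation:
Segment 0: (9,7) -> (7,7)
Segment 1: (7,7) -> (7,9)
Segment 2: (7,9) -> (12,9)
Segment 3: (12,9) -> (12,10)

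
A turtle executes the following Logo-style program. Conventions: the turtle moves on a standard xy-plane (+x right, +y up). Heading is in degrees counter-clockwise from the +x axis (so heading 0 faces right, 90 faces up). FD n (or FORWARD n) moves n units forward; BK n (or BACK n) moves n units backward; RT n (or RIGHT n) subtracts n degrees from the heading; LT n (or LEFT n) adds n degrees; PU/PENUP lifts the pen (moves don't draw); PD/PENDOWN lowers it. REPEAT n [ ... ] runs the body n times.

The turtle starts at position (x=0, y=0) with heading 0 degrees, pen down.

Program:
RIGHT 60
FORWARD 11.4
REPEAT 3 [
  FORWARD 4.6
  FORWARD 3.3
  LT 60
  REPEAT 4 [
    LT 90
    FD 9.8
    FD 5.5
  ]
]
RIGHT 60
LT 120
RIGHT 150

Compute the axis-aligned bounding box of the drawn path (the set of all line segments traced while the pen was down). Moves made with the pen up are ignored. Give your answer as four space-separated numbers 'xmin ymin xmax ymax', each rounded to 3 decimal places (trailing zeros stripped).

Answer: -5.65 -30.773 29.15 0

Derivation:
Executing turtle program step by step:
Start: pos=(0,0), heading=0, pen down
RT 60: heading 0 -> 300
FD 11.4: (0,0) -> (5.7,-9.873) [heading=300, draw]
REPEAT 3 [
  -- iteration 1/3 --
  FD 4.6: (5.7,-9.873) -> (8,-13.856) [heading=300, draw]
  FD 3.3: (8,-13.856) -> (9.65,-16.714) [heading=300, draw]
  LT 60: heading 300 -> 0
  REPEAT 4 [
    -- iteration 1/4 --
    LT 90: heading 0 -> 90
    FD 9.8: (9.65,-16.714) -> (9.65,-6.914) [heading=90, draw]
    FD 5.5: (9.65,-6.914) -> (9.65,-1.414) [heading=90, draw]
    -- iteration 2/4 --
    LT 90: heading 90 -> 180
    FD 9.8: (9.65,-1.414) -> (-0.15,-1.414) [heading=180, draw]
    FD 5.5: (-0.15,-1.414) -> (-5.65,-1.414) [heading=180, draw]
    -- iteration 3/4 --
    LT 90: heading 180 -> 270
    FD 9.8: (-5.65,-1.414) -> (-5.65,-11.214) [heading=270, draw]
    FD 5.5: (-5.65,-11.214) -> (-5.65,-16.714) [heading=270, draw]
    -- iteration 4/4 --
    LT 90: heading 270 -> 0
    FD 9.8: (-5.65,-16.714) -> (4.15,-16.714) [heading=0, draw]
    FD 5.5: (4.15,-16.714) -> (9.65,-16.714) [heading=0, draw]
  ]
  -- iteration 2/3 --
  FD 4.6: (9.65,-16.714) -> (14.25,-16.714) [heading=0, draw]
  FD 3.3: (14.25,-16.714) -> (17.55,-16.714) [heading=0, draw]
  LT 60: heading 0 -> 60
  REPEAT 4 [
    -- iteration 1/4 --
    LT 90: heading 60 -> 150
    FD 9.8: (17.55,-16.714) -> (9.063,-11.814) [heading=150, draw]
    FD 5.5: (9.063,-11.814) -> (4.3,-9.064) [heading=150, draw]
    -- iteration 2/4 --
    LT 90: heading 150 -> 240
    FD 9.8: (4.3,-9.064) -> (-0.6,-17.551) [heading=240, draw]
    FD 5.5: (-0.6,-17.551) -> (-3.35,-22.314) [heading=240, draw]
    -- iteration 3/4 --
    LT 90: heading 240 -> 330
    FD 9.8: (-3.35,-22.314) -> (5.137,-27.214) [heading=330, draw]
    FD 5.5: (5.137,-27.214) -> (9.9,-29.964) [heading=330, draw]
    -- iteration 4/4 --
    LT 90: heading 330 -> 60
    FD 9.8: (9.9,-29.964) -> (14.8,-21.477) [heading=60, draw]
    FD 5.5: (14.8,-21.477) -> (17.55,-16.714) [heading=60, draw]
  ]
  -- iteration 3/3 --
  FD 4.6: (17.55,-16.714) -> (19.85,-12.731) [heading=60, draw]
  FD 3.3: (19.85,-12.731) -> (21.5,-9.873) [heading=60, draw]
  LT 60: heading 60 -> 120
  REPEAT 4 [
    -- iteration 1/4 --
    LT 90: heading 120 -> 210
    FD 9.8: (21.5,-9.873) -> (13.013,-14.773) [heading=210, draw]
    FD 5.5: (13.013,-14.773) -> (8.25,-17.523) [heading=210, draw]
    -- iteration 2/4 --
    LT 90: heading 210 -> 300
    FD 9.8: (8.25,-17.523) -> (13.15,-26.01) [heading=300, draw]
    FD 5.5: (13.15,-26.01) -> (15.9,-30.773) [heading=300, draw]
    -- iteration 3/4 --
    LT 90: heading 300 -> 30
    FD 9.8: (15.9,-30.773) -> (24.387,-25.873) [heading=30, draw]
    FD 5.5: (24.387,-25.873) -> (29.15,-23.123) [heading=30, draw]
    -- iteration 4/4 --
    LT 90: heading 30 -> 120
    FD 9.8: (29.15,-23.123) -> (24.25,-14.636) [heading=120, draw]
    FD 5.5: (24.25,-14.636) -> (21.5,-9.873) [heading=120, draw]
  ]
]
RT 60: heading 120 -> 60
LT 120: heading 60 -> 180
RT 150: heading 180 -> 30
Final: pos=(21.5,-9.873), heading=30, 31 segment(s) drawn

Segment endpoints: x in {-5.65, -5.65, -5.65, -3.35, -0.6, -0.15, 0, 4.15, 4.3, 5.137, 5.7, 8, 8.25, 9.063, 9.65, 9.65, 9.9, 13.013, 13.15, 14.25, 14.8, 15.9, 17.55, 19.85, 21.5, 21.5, 24.25, 24.387, 29.15}, y in {-30.773, -29.964, -27.214, -26.01, -25.873, -23.123, -22.314, -21.477, -17.551, -17.523, -16.714, -16.714, -14.773, -14.636, -13.856, -12.731, -11.814, -11.214, -9.873, -9.873, -9.873, -9.064, -6.914, -1.414, -1.414, -1.414, 0}
xmin=-5.65, ymin=-30.773, xmax=29.15, ymax=0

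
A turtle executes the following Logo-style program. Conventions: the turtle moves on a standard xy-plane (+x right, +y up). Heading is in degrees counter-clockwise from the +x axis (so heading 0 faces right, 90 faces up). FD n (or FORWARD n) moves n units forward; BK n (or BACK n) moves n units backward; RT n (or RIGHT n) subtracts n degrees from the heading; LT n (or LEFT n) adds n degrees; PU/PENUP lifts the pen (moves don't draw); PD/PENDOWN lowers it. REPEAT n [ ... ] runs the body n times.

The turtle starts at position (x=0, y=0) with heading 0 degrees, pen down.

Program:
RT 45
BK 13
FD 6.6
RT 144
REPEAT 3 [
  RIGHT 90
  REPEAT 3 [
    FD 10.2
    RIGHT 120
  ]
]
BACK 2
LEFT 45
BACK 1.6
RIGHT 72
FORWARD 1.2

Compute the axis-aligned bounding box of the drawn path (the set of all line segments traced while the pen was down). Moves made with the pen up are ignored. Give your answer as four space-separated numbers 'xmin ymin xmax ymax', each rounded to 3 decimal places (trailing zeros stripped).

Executing turtle program step by step:
Start: pos=(0,0), heading=0, pen down
RT 45: heading 0 -> 315
BK 13: (0,0) -> (-9.192,9.192) [heading=315, draw]
FD 6.6: (-9.192,9.192) -> (-4.525,4.525) [heading=315, draw]
RT 144: heading 315 -> 171
REPEAT 3 [
  -- iteration 1/3 --
  RT 90: heading 171 -> 81
  REPEAT 3 [
    -- iteration 1/3 --
    FD 10.2: (-4.525,4.525) -> (-2.93,14.6) [heading=81, draw]
    RT 120: heading 81 -> 321
    -- iteration 2/3 --
    FD 10.2: (-2.93,14.6) -> (4.997,8.181) [heading=321, draw]
    RT 120: heading 321 -> 201
    -- iteration 3/3 --
    FD 10.2: (4.997,8.181) -> (-4.525,4.525) [heading=201, draw]
    RT 120: heading 201 -> 81
  ]
  -- iteration 2/3 --
  RT 90: heading 81 -> 351
  REPEAT 3 [
    -- iteration 1/3 --
    FD 10.2: (-4.525,4.525) -> (5.549,2.93) [heading=351, draw]
    RT 120: heading 351 -> 231
    -- iteration 2/3 --
    FD 10.2: (5.549,2.93) -> (-0.87,-4.997) [heading=231, draw]
    RT 120: heading 231 -> 111
    -- iteration 3/3 --
    FD 10.2: (-0.87,-4.997) -> (-4.525,4.525) [heading=111, draw]
    RT 120: heading 111 -> 351
  ]
  -- iteration 3/3 --
  RT 90: heading 351 -> 261
  REPEAT 3 [
    -- iteration 1/3 --
    FD 10.2: (-4.525,4.525) -> (-6.121,-5.549) [heading=261, draw]
    RT 120: heading 261 -> 141
    -- iteration 2/3 --
    FD 10.2: (-6.121,-5.549) -> (-14.048,0.87) [heading=141, draw]
    RT 120: heading 141 -> 21
    -- iteration 3/3 --
    FD 10.2: (-14.048,0.87) -> (-4.525,4.525) [heading=21, draw]
    RT 120: heading 21 -> 261
  ]
]
BK 2: (-4.525,4.525) -> (-4.213,6.501) [heading=261, draw]
LT 45: heading 261 -> 306
BK 1.6: (-4.213,6.501) -> (-5.153,7.795) [heading=306, draw]
RT 72: heading 306 -> 234
FD 1.2: (-5.153,7.795) -> (-5.858,6.824) [heading=234, draw]
Final: pos=(-5.858,6.824), heading=234, 14 segment(s) drawn

Segment endpoints: x in {-14.048, -9.192, -6.121, -5.858, -5.153, -4.525, -4.525, -4.525, -4.213, -2.93, -0.87, 0, 4.997, 5.549}, y in {-5.549, -4.997, 0, 0.87, 2.93, 4.525, 4.525, 4.525, 4.525, 6.501, 6.824, 7.795, 8.181, 9.192, 14.6}
xmin=-14.048, ymin=-5.549, xmax=5.549, ymax=14.6

Answer: -14.048 -5.549 5.549 14.6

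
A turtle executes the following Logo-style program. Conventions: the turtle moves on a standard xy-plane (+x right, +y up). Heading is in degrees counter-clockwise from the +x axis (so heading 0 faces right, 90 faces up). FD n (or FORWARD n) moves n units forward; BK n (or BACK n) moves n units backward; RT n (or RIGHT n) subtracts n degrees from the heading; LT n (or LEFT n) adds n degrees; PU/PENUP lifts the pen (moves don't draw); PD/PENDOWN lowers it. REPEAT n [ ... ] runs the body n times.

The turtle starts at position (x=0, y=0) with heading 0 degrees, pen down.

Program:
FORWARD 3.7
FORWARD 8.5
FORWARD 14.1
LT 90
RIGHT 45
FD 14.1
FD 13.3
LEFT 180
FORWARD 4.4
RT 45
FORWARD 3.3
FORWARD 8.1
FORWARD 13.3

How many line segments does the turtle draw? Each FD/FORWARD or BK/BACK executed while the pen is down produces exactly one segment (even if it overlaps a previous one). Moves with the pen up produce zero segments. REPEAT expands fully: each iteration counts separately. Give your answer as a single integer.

Answer: 9

Derivation:
Executing turtle program step by step:
Start: pos=(0,0), heading=0, pen down
FD 3.7: (0,0) -> (3.7,0) [heading=0, draw]
FD 8.5: (3.7,0) -> (12.2,0) [heading=0, draw]
FD 14.1: (12.2,0) -> (26.3,0) [heading=0, draw]
LT 90: heading 0 -> 90
RT 45: heading 90 -> 45
FD 14.1: (26.3,0) -> (36.27,9.97) [heading=45, draw]
FD 13.3: (36.27,9.97) -> (45.675,19.375) [heading=45, draw]
LT 180: heading 45 -> 225
FD 4.4: (45.675,19.375) -> (42.563,16.263) [heading=225, draw]
RT 45: heading 225 -> 180
FD 3.3: (42.563,16.263) -> (39.263,16.263) [heading=180, draw]
FD 8.1: (39.263,16.263) -> (31.163,16.263) [heading=180, draw]
FD 13.3: (31.163,16.263) -> (17.863,16.263) [heading=180, draw]
Final: pos=(17.863,16.263), heading=180, 9 segment(s) drawn
Segments drawn: 9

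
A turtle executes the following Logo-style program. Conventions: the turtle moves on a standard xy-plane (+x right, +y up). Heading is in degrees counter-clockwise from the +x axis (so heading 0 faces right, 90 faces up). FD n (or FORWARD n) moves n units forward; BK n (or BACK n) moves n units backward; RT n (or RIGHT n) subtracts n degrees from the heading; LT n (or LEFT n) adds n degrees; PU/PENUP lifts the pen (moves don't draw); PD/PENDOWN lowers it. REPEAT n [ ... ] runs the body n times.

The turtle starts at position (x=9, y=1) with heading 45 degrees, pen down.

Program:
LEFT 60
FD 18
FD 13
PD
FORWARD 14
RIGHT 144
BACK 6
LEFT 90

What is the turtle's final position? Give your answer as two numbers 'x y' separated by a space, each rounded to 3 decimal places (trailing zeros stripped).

Executing turtle program step by step:
Start: pos=(9,1), heading=45, pen down
LT 60: heading 45 -> 105
FD 18: (9,1) -> (4.341,18.387) [heading=105, draw]
FD 13: (4.341,18.387) -> (0.977,30.944) [heading=105, draw]
PD: pen down
FD 14: (0.977,30.944) -> (-2.647,44.467) [heading=105, draw]
RT 144: heading 105 -> 321
BK 6: (-2.647,44.467) -> (-7.31,48.243) [heading=321, draw]
LT 90: heading 321 -> 51
Final: pos=(-7.31,48.243), heading=51, 4 segment(s) drawn

Answer: -7.31 48.243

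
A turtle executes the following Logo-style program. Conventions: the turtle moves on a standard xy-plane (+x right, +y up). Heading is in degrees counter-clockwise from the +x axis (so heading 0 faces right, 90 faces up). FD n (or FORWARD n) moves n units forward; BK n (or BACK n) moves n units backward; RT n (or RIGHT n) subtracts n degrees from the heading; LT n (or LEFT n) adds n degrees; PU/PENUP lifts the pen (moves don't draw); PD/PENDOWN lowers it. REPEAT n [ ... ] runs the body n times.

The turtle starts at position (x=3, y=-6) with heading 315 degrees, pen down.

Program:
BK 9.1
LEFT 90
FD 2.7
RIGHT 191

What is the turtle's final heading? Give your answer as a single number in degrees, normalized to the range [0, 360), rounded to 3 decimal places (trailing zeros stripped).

Answer: 214

Derivation:
Executing turtle program step by step:
Start: pos=(3,-6), heading=315, pen down
BK 9.1: (3,-6) -> (-3.435,0.435) [heading=315, draw]
LT 90: heading 315 -> 45
FD 2.7: (-3.435,0.435) -> (-1.525,2.344) [heading=45, draw]
RT 191: heading 45 -> 214
Final: pos=(-1.525,2.344), heading=214, 2 segment(s) drawn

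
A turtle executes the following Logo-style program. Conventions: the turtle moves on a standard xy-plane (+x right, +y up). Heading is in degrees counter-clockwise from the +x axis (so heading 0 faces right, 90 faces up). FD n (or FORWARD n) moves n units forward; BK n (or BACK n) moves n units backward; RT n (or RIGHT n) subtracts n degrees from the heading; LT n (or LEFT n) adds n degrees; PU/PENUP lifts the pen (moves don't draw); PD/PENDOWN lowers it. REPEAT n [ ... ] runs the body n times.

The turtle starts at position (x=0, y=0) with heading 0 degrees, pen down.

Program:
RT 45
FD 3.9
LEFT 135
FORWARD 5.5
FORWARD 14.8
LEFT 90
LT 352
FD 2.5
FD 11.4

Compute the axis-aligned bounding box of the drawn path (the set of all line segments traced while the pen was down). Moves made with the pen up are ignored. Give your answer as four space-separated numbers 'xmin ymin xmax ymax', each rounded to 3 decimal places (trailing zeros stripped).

Answer: -11.007 -2.758 2.758 19.477

Derivation:
Executing turtle program step by step:
Start: pos=(0,0), heading=0, pen down
RT 45: heading 0 -> 315
FD 3.9: (0,0) -> (2.758,-2.758) [heading=315, draw]
LT 135: heading 315 -> 90
FD 5.5: (2.758,-2.758) -> (2.758,2.742) [heading=90, draw]
FD 14.8: (2.758,2.742) -> (2.758,17.542) [heading=90, draw]
LT 90: heading 90 -> 180
LT 352: heading 180 -> 172
FD 2.5: (2.758,17.542) -> (0.282,17.89) [heading=172, draw]
FD 11.4: (0.282,17.89) -> (-11.007,19.477) [heading=172, draw]
Final: pos=(-11.007,19.477), heading=172, 5 segment(s) drawn

Segment endpoints: x in {-11.007, 0, 0.282, 2.758, 2.758, 2.758}, y in {-2.758, 0, 2.742, 17.542, 17.89, 19.477}
xmin=-11.007, ymin=-2.758, xmax=2.758, ymax=19.477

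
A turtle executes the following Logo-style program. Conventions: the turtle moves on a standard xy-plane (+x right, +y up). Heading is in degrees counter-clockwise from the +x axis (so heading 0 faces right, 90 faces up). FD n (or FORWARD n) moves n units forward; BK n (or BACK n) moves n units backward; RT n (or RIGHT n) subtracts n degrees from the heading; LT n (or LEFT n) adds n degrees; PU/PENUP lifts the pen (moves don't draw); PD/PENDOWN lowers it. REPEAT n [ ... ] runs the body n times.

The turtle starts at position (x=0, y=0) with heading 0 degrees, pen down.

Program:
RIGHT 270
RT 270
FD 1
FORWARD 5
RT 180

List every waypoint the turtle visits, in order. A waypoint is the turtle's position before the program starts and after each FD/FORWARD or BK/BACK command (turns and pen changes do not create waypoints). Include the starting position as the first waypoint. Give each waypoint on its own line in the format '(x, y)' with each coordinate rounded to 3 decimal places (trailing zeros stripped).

Executing turtle program step by step:
Start: pos=(0,0), heading=0, pen down
RT 270: heading 0 -> 90
RT 270: heading 90 -> 180
FD 1: (0,0) -> (-1,0) [heading=180, draw]
FD 5: (-1,0) -> (-6,0) [heading=180, draw]
RT 180: heading 180 -> 0
Final: pos=(-6,0), heading=0, 2 segment(s) drawn
Waypoints (3 total):
(0, 0)
(-1, 0)
(-6, 0)

Answer: (0, 0)
(-1, 0)
(-6, 0)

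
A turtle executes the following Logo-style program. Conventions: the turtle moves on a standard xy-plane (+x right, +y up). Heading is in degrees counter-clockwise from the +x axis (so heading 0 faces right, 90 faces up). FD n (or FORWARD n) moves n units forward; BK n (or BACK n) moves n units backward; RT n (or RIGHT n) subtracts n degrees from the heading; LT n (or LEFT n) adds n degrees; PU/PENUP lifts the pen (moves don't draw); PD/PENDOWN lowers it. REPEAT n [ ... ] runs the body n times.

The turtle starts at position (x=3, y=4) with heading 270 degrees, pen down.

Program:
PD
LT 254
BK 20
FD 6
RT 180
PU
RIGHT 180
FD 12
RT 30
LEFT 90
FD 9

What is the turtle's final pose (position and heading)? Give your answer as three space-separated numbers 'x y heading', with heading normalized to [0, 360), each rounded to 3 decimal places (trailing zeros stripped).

Answer: -1.552 -2.803 224

Derivation:
Executing turtle program step by step:
Start: pos=(3,4), heading=270, pen down
PD: pen down
LT 254: heading 270 -> 164
BK 20: (3,4) -> (22.225,-1.513) [heading=164, draw]
FD 6: (22.225,-1.513) -> (16.458,0.141) [heading=164, draw]
RT 180: heading 164 -> 344
PU: pen up
RT 180: heading 344 -> 164
FD 12: (16.458,0.141) -> (4.923,3.449) [heading=164, move]
RT 30: heading 164 -> 134
LT 90: heading 134 -> 224
FD 9: (4.923,3.449) -> (-1.552,-2.803) [heading=224, move]
Final: pos=(-1.552,-2.803), heading=224, 2 segment(s) drawn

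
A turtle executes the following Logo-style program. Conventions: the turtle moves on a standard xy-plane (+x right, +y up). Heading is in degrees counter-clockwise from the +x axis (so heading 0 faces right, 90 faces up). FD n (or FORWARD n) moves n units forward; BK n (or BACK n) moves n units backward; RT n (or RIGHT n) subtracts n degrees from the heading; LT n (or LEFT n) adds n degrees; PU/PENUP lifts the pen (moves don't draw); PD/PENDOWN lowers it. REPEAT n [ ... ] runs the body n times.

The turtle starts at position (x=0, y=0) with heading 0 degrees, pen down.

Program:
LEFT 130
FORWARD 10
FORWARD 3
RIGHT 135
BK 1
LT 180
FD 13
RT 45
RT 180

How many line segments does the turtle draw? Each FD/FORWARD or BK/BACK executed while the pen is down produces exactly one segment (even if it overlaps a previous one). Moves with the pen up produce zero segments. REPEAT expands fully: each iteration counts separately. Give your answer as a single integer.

Executing turtle program step by step:
Start: pos=(0,0), heading=0, pen down
LT 130: heading 0 -> 130
FD 10: (0,0) -> (-6.428,7.66) [heading=130, draw]
FD 3: (-6.428,7.66) -> (-8.356,9.959) [heading=130, draw]
RT 135: heading 130 -> 355
BK 1: (-8.356,9.959) -> (-9.352,10.046) [heading=355, draw]
LT 180: heading 355 -> 175
FD 13: (-9.352,10.046) -> (-22.303,11.179) [heading=175, draw]
RT 45: heading 175 -> 130
RT 180: heading 130 -> 310
Final: pos=(-22.303,11.179), heading=310, 4 segment(s) drawn
Segments drawn: 4

Answer: 4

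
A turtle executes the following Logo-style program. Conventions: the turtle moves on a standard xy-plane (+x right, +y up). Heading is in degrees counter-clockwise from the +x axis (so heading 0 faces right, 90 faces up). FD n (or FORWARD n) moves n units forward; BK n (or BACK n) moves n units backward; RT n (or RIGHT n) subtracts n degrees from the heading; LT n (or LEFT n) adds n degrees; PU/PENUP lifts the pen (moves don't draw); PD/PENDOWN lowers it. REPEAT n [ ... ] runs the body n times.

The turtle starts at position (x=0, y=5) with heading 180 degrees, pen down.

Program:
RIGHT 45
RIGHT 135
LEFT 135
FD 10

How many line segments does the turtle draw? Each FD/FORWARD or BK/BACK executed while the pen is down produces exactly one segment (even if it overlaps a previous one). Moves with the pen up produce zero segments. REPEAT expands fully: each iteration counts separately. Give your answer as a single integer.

Answer: 1

Derivation:
Executing turtle program step by step:
Start: pos=(0,5), heading=180, pen down
RT 45: heading 180 -> 135
RT 135: heading 135 -> 0
LT 135: heading 0 -> 135
FD 10: (0,5) -> (-7.071,12.071) [heading=135, draw]
Final: pos=(-7.071,12.071), heading=135, 1 segment(s) drawn
Segments drawn: 1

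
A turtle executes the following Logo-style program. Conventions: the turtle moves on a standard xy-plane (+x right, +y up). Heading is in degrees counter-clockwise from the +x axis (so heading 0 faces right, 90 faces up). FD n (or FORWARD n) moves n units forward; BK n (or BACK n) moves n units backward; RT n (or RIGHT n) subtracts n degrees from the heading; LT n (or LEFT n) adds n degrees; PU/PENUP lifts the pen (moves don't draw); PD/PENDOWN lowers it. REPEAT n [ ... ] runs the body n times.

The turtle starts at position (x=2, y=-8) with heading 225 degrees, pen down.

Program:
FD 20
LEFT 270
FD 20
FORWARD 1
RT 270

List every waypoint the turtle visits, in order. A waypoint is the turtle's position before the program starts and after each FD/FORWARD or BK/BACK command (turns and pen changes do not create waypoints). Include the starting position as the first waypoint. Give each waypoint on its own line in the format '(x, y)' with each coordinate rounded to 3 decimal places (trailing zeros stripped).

Executing turtle program step by step:
Start: pos=(2,-8), heading=225, pen down
FD 20: (2,-8) -> (-12.142,-22.142) [heading=225, draw]
LT 270: heading 225 -> 135
FD 20: (-12.142,-22.142) -> (-26.284,-8) [heading=135, draw]
FD 1: (-26.284,-8) -> (-26.991,-7.293) [heading=135, draw]
RT 270: heading 135 -> 225
Final: pos=(-26.991,-7.293), heading=225, 3 segment(s) drawn
Waypoints (4 total):
(2, -8)
(-12.142, -22.142)
(-26.284, -8)
(-26.991, -7.293)

Answer: (2, -8)
(-12.142, -22.142)
(-26.284, -8)
(-26.991, -7.293)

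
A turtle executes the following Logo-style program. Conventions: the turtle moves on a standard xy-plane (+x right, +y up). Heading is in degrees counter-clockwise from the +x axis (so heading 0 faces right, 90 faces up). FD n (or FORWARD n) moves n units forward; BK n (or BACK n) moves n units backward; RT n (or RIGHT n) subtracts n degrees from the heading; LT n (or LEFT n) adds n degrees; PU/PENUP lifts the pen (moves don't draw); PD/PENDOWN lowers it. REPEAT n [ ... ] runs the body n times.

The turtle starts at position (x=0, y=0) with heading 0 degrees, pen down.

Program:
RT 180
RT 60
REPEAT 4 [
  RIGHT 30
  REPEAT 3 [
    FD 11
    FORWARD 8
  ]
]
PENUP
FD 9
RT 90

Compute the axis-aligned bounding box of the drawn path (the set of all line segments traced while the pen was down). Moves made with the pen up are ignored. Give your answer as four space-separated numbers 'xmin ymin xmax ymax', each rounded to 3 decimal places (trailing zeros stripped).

Executing turtle program step by step:
Start: pos=(0,0), heading=0, pen down
RT 180: heading 0 -> 180
RT 60: heading 180 -> 120
REPEAT 4 [
  -- iteration 1/4 --
  RT 30: heading 120 -> 90
  REPEAT 3 [
    -- iteration 1/3 --
    FD 11: (0,0) -> (0,11) [heading=90, draw]
    FD 8: (0,11) -> (0,19) [heading=90, draw]
    -- iteration 2/3 --
    FD 11: (0,19) -> (0,30) [heading=90, draw]
    FD 8: (0,30) -> (0,38) [heading=90, draw]
    -- iteration 3/3 --
    FD 11: (0,38) -> (0,49) [heading=90, draw]
    FD 8: (0,49) -> (0,57) [heading=90, draw]
  ]
  -- iteration 2/4 --
  RT 30: heading 90 -> 60
  REPEAT 3 [
    -- iteration 1/3 --
    FD 11: (0,57) -> (5.5,66.526) [heading=60, draw]
    FD 8: (5.5,66.526) -> (9.5,73.454) [heading=60, draw]
    -- iteration 2/3 --
    FD 11: (9.5,73.454) -> (15,82.981) [heading=60, draw]
    FD 8: (15,82.981) -> (19,89.909) [heading=60, draw]
    -- iteration 3/3 --
    FD 11: (19,89.909) -> (24.5,99.435) [heading=60, draw]
    FD 8: (24.5,99.435) -> (28.5,106.363) [heading=60, draw]
  ]
  -- iteration 3/4 --
  RT 30: heading 60 -> 30
  REPEAT 3 [
    -- iteration 1/3 --
    FD 11: (28.5,106.363) -> (38.026,111.863) [heading=30, draw]
    FD 8: (38.026,111.863) -> (44.954,115.863) [heading=30, draw]
    -- iteration 2/3 --
    FD 11: (44.954,115.863) -> (54.481,121.363) [heading=30, draw]
    FD 8: (54.481,121.363) -> (61.409,125.363) [heading=30, draw]
    -- iteration 3/3 --
    FD 11: (61.409,125.363) -> (70.935,130.863) [heading=30, draw]
    FD 8: (70.935,130.863) -> (77.863,134.863) [heading=30, draw]
  ]
  -- iteration 4/4 --
  RT 30: heading 30 -> 0
  REPEAT 3 [
    -- iteration 1/3 --
    FD 11: (77.863,134.863) -> (88.863,134.863) [heading=0, draw]
    FD 8: (88.863,134.863) -> (96.863,134.863) [heading=0, draw]
    -- iteration 2/3 --
    FD 11: (96.863,134.863) -> (107.863,134.863) [heading=0, draw]
    FD 8: (107.863,134.863) -> (115.863,134.863) [heading=0, draw]
    -- iteration 3/3 --
    FD 11: (115.863,134.863) -> (126.863,134.863) [heading=0, draw]
    FD 8: (126.863,134.863) -> (134.863,134.863) [heading=0, draw]
  ]
]
PU: pen up
FD 9: (134.863,134.863) -> (143.863,134.863) [heading=0, move]
RT 90: heading 0 -> 270
Final: pos=(143.863,134.863), heading=270, 24 segment(s) drawn

Segment endpoints: x in {0, 0, 0, 0, 0, 0, 0, 5.5, 9.5, 15, 19, 24.5, 28.5, 38.026, 44.954, 54.481, 61.409, 70.935, 77.863, 88.863, 96.863, 107.863, 115.863, 126.863, 134.863}, y in {0, 11, 19, 30, 38, 49, 57, 66.526, 73.454, 82.981, 89.909, 99.435, 106.363, 111.863, 115.863, 121.363, 125.363, 130.863, 134.863}
xmin=0, ymin=0, xmax=134.863, ymax=134.863

Answer: 0 0 134.863 134.863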